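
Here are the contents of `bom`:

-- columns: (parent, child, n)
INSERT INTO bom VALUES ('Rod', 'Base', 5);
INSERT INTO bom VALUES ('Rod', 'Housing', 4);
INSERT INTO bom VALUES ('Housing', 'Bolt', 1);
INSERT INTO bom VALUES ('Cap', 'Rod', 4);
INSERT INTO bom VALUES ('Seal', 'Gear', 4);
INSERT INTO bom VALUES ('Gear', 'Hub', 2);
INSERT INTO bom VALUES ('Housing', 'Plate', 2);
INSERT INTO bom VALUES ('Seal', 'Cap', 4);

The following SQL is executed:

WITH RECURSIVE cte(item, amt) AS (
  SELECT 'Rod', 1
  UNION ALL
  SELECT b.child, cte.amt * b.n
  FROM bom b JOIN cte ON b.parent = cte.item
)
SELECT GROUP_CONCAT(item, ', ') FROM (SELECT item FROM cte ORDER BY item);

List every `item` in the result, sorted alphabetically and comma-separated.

Base: (Rod, amt=1).
Iteration 1: components of {Rod} -> Base = 1*5 = 5, Housing = 1*4 = 4.
Iteration 2: components of {Base,Housing} -> Bolt = 4*1 = 4, Plate = 4*2 = 8.
Iteration 3: no further components; recursion stops.

Base, Bolt, Housing, Plate, Rod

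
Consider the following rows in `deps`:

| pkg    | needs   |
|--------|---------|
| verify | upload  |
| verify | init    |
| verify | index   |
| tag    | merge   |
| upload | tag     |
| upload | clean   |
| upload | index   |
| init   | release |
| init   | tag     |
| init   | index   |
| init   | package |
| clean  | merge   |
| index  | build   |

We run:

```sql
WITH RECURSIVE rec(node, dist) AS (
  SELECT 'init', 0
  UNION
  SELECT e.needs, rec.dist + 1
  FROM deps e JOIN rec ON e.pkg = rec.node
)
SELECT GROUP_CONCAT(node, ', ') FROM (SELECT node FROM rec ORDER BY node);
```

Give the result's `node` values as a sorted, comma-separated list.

build, index, init, merge, package, release, tag

Base: (init, dist=0).
Iteration 1: edges from {init} -> (index, dist=1), (package, dist=1), (release, dist=1), (tag, dist=1).
Iteration 2: edges from {index,package,release,tag} -> (build, dist=2), (merge, dist=2).
Iteration 3: no outgoing edges from {build,merge}; recursion stops.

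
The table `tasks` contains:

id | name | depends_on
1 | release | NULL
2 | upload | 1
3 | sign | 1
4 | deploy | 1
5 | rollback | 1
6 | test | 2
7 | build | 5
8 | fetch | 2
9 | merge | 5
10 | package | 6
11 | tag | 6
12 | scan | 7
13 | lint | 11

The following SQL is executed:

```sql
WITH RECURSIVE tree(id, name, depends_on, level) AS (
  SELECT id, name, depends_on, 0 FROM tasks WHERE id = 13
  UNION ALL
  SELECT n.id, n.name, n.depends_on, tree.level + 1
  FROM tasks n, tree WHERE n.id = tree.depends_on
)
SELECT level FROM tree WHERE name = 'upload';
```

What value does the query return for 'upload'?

Base: id=13 (lint), depends_on=11, level 0.
Iteration 1: join on id=11 -> tag (id 11, depends_on=6, level 1).
Iteration 2: join on id=6 -> test (id 6, depends_on=2, level 2).
Iteration 3: join on id=2 -> upload (id 2, depends_on=1, level 3).
Iteration 4: join on id=1 -> release (id 1, depends_on=NULL, level 4).
Iteration 5: depends_on is NULL; no match; recursion stops.

3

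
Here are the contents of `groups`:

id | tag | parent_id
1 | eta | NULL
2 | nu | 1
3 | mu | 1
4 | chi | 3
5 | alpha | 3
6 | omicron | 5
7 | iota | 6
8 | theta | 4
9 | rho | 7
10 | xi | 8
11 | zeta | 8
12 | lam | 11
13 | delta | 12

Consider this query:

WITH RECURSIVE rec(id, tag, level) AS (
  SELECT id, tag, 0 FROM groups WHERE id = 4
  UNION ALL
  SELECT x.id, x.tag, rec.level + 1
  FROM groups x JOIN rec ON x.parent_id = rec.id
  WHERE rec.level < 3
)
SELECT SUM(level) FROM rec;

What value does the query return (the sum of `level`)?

8

Base: id=4 (chi) at level 0.
Iteration 1: rows with parent_id in {4} -> theta (id 8, level 1).
Iteration 2: rows with parent_id in {8} -> xi (id 10, level 2), zeta (id 11, level 2).
Iteration 3: rows with parent_id in {10,11} -> lam (id 12, level 3).
Iteration 4: level < 3 fails for all current rows; recursion stops.
SUM(level) = 0 + 1 + 2 + 2 + 3 = 8.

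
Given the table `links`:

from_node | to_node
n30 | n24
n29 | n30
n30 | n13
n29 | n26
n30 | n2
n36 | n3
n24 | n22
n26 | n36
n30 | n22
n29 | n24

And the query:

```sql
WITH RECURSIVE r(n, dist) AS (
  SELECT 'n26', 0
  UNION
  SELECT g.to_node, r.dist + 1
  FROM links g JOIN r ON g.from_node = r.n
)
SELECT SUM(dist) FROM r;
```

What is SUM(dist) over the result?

Base: (n26, dist=0).
Iteration 1: edges from {n26} -> (n36, dist=1).
Iteration 2: edges from {n36} -> (n3, dist=2).
Iteration 3: no outgoing edges from {n3}; recursion stops.
SUM(dist) = 0 + 1 + 2 = 3.

3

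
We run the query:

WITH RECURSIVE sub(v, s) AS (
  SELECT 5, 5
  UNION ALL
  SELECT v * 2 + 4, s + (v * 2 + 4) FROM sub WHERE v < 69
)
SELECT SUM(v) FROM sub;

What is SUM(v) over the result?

259

Base: v=5, s=5.
Iteration 1: 5 < 69 holds -> v = 5 * 2 + 4 = 14, s = 5 + 14 = 19.
Iteration 2: 14 < 69 holds -> v = 14 * 2 + 4 = 32, s = 19 + 32 = 51.
Iteration 3: 32 < 69 holds -> v = 32 * 2 + 4 = 68, s = 51 + 68 = 119.
Iteration 4: 68 < 69 holds -> v = 68 * 2 + 4 = 140, s = 119 + 140 = 259.
Iteration 5: 140 < 69 fails; recursion stops.
SUM(v) = 5 + 14 + 32 + 68 + 140 = 259.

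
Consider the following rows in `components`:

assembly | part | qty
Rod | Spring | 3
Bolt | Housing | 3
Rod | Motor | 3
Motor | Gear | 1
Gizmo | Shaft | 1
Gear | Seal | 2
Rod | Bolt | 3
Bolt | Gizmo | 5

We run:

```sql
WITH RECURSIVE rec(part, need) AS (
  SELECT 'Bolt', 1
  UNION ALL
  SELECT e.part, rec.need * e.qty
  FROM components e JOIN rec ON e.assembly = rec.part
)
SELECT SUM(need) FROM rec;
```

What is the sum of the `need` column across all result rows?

14

Base: (Bolt, need=1).
Iteration 1: components of {Bolt} -> Gizmo = 1*5 = 5, Housing = 1*3 = 3.
Iteration 2: components of {Gizmo,Housing} -> Shaft = 5*1 = 5.
Iteration 3: no further components; recursion stops.
SUM(need) = 1 + 5 + 3 + 5 = 14.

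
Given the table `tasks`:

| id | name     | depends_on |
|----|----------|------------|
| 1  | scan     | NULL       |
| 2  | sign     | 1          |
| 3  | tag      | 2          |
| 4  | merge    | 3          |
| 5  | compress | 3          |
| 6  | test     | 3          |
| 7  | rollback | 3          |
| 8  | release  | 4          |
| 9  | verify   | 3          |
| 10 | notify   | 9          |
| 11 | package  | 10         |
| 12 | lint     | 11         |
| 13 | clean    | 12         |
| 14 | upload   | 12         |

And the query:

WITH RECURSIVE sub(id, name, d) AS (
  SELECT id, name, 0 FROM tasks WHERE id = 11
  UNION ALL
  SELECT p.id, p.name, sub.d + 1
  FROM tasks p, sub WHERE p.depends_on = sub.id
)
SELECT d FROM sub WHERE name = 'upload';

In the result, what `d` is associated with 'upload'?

Base: id=11 (package) at d 0.
Iteration 1: rows with depends_on in {11} -> lint (id 12, d 1).
Iteration 2: rows with depends_on in {12} -> clean (id 13, d 2), upload (id 14, d 2).
Iteration 3: no rows with depends_on in {13,14}; recursion stops.

2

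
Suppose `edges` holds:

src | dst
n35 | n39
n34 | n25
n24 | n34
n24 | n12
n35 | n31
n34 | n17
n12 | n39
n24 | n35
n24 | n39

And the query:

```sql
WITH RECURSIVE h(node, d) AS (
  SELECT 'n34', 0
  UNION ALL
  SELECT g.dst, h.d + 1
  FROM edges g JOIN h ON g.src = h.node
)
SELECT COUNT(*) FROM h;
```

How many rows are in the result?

Base: (n34, d=0).
Iteration 1: edges from {n34} -> (n17, d=1), (n25, d=1).
Iteration 2: no outgoing edges from {n17,n25}; recursion stops.
Total rows emitted: 3.

3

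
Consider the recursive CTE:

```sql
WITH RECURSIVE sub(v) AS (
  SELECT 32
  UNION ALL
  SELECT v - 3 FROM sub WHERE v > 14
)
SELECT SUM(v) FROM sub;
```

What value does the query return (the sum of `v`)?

161

Base: v=32.
Iteration 1: 32 > 14 holds -> v = 32 - 3 = 29.
Iteration 2: 29 > 14 holds -> v = 29 - 3 = 26.
Iteration 3: 26 > 14 holds -> v = 26 - 3 = 23.
Iteration 4: 23 > 14 holds -> v = 23 - 3 = 20.
Iteration 5: 20 > 14 holds -> v = 20 - 3 = 17.
Iteration 6: 17 > 14 holds -> v = 17 - 3 = 14.
Iteration 7: 14 > 14 fails; recursion stops.
SUM(v) = 32 + 29 + 26 + 23 + 20 + 17 + 14 = 161.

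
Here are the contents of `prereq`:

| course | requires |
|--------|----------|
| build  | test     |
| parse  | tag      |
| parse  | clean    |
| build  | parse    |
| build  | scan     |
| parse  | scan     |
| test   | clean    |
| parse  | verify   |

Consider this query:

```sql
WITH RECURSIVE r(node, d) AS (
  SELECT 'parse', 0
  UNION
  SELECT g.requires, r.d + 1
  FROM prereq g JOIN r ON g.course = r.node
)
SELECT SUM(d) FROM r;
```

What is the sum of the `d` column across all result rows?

4

Base: (parse, d=0).
Iteration 1: edges from {parse} -> (clean, d=1), (scan, d=1), (tag, d=1), (verify, d=1).
Iteration 2: no outgoing edges from {clean,scan,tag,verify}; recursion stops.
SUM(d) = 0 + 1 + 1 + 1 + 1 = 4.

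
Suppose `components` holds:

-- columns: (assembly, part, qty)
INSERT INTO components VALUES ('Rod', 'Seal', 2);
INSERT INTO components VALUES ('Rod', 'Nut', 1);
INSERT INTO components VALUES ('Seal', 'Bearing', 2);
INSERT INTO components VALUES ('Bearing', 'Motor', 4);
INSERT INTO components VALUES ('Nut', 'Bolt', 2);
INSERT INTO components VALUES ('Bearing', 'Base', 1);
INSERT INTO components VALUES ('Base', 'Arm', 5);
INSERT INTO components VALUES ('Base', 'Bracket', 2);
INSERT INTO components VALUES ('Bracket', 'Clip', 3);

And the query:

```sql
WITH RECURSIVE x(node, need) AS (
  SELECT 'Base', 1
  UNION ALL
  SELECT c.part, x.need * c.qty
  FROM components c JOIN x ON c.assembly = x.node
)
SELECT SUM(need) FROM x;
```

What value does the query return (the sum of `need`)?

Base: (Base, need=1).
Iteration 1: components of {Base} -> Arm = 1*5 = 5, Bracket = 1*2 = 2.
Iteration 2: components of {Arm,Bracket} -> Clip = 2*3 = 6.
Iteration 3: no further components; recursion stops.
SUM(need) = 1 + 5 + 2 + 6 = 14.

14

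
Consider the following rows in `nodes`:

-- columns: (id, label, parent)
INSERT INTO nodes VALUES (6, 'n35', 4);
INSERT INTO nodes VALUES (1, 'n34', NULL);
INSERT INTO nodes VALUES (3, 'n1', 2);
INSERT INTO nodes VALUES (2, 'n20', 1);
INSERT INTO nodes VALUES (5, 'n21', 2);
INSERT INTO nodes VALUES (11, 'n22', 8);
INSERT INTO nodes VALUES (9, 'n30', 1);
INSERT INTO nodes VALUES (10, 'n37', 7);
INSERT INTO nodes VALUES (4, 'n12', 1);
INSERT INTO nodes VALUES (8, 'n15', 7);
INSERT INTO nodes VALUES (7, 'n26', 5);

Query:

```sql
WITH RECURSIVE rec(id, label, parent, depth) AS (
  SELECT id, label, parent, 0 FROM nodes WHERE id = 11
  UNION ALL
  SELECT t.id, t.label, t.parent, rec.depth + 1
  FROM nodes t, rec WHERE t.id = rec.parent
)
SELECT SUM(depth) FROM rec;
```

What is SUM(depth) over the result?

Base: id=11 (n22), parent=8, depth 0.
Iteration 1: join on id=8 -> n15 (id 8, parent=7, depth 1).
Iteration 2: join on id=7 -> n26 (id 7, parent=5, depth 2).
Iteration 3: join on id=5 -> n21 (id 5, parent=2, depth 3).
Iteration 4: join on id=2 -> n20 (id 2, parent=1, depth 4).
Iteration 5: join on id=1 -> n34 (id 1, parent=NULL, depth 5).
Iteration 6: parent is NULL; no match; recursion stops.
SUM(depth) = 0 + 1 + 2 + 3 + 4 + 5 = 15.

15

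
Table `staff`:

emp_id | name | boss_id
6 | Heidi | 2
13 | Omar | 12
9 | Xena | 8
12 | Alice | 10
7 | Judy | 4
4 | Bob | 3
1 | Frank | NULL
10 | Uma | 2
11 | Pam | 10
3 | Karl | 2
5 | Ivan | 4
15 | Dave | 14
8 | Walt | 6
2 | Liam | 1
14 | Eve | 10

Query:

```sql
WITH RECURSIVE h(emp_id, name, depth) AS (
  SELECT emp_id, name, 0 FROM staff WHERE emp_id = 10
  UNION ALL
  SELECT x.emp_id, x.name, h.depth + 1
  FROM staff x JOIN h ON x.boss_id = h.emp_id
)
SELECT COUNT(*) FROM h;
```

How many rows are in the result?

Base: emp_id=10 (Uma) at depth 0.
Iteration 1: rows with boss_id in {10} -> Pam (id 11, depth 1), Alice (id 12, depth 1), Eve (id 14, depth 1).
Iteration 2: rows with boss_id in {11,12,14} -> Omar (id 13, depth 2), Dave (id 15, depth 2).
Iteration 3: no rows with boss_id in {13,15}; recursion stops.
Total rows emitted: 6.

6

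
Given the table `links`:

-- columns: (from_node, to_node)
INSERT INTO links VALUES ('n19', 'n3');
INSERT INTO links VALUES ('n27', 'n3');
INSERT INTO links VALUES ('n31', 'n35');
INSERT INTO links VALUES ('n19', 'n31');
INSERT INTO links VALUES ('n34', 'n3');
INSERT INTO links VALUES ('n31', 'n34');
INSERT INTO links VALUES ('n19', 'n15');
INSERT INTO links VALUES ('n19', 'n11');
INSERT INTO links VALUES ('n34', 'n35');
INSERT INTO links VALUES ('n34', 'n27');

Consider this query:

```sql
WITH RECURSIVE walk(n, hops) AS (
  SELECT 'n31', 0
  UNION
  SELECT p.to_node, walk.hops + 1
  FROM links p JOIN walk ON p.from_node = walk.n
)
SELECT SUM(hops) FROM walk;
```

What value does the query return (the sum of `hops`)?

11

Base: (n31, hops=0).
Iteration 1: edges from {n31} -> (n34, hops=1), (n35, hops=1).
Iteration 2: edges from {n34,n35} -> (n27, hops=2), (n3, hops=2), (n35, hops=2).
Iteration 3: edges from {n27,n3,n35} -> (n3, hops=3).
Iteration 4: no outgoing edges from {n3}; recursion stops.
SUM(hops) = 0 + 1 + 1 + 2 + 2 + 2 + 3 = 11.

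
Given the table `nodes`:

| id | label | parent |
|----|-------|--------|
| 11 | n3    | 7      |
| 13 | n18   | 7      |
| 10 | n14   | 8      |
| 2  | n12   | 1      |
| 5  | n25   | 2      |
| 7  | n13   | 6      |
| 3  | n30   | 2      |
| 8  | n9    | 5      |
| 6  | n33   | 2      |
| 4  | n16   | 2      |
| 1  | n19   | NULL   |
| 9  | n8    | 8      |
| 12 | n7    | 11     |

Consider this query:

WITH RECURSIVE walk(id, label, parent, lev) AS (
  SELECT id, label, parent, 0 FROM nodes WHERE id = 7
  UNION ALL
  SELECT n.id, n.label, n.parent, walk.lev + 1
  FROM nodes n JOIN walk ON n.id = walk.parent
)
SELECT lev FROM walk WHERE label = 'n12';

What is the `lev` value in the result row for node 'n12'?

2

Base: id=7 (n13), parent=6, lev 0.
Iteration 1: join on id=6 -> n33 (id 6, parent=2, lev 1).
Iteration 2: join on id=2 -> n12 (id 2, parent=1, lev 2).
Iteration 3: join on id=1 -> n19 (id 1, parent=NULL, lev 3).
Iteration 4: parent is NULL; no match; recursion stops.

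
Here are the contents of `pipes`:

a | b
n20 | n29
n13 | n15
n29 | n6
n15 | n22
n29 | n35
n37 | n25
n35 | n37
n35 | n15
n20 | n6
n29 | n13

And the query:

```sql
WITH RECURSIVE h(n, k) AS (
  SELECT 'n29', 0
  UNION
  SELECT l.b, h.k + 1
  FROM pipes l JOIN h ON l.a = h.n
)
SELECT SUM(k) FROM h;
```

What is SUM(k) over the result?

Base: (n29, k=0).
Iteration 1: edges from {n29} -> (n13, k=1), (n35, k=1), (n6, k=1).
Iteration 2: edges from {n13,n35,n6} -> (n15, k=2), (n37, k=2). [UNION drops 1 duplicate row(s)]
Iteration 3: edges from {n15,n37} -> (n22, k=3), (n25, k=3).
Iteration 4: no outgoing edges from {n22,n25}; recursion stops.
SUM(k) = 0 + 1 + 1 + 1 + 2 + 2 + 3 + 3 = 13.

13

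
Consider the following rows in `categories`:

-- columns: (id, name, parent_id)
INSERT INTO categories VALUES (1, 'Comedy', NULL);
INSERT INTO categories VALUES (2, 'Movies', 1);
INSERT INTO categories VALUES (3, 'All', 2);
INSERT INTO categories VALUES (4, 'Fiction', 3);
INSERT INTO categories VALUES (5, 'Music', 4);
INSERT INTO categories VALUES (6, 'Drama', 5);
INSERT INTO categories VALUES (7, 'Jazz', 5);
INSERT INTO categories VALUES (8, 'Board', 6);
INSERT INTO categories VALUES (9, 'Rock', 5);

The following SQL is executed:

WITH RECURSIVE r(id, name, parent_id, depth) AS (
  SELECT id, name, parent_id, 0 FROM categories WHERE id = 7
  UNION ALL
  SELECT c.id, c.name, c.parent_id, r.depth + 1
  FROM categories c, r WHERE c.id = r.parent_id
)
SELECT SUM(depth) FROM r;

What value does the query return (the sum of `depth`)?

Base: id=7 (Jazz), parent_id=5, depth 0.
Iteration 1: join on id=5 -> Music (id 5, parent_id=4, depth 1).
Iteration 2: join on id=4 -> Fiction (id 4, parent_id=3, depth 2).
Iteration 3: join on id=3 -> All (id 3, parent_id=2, depth 3).
Iteration 4: join on id=2 -> Movies (id 2, parent_id=1, depth 4).
Iteration 5: join on id=1 -> Comedy (id 1, parent_id=NULL, depth 5).
Iteration 6: parent_id is NULL; no match; recursion stops.
SUM(depth) = 0 + 1 + 2 + 3 + 4 + 5 = 15.

15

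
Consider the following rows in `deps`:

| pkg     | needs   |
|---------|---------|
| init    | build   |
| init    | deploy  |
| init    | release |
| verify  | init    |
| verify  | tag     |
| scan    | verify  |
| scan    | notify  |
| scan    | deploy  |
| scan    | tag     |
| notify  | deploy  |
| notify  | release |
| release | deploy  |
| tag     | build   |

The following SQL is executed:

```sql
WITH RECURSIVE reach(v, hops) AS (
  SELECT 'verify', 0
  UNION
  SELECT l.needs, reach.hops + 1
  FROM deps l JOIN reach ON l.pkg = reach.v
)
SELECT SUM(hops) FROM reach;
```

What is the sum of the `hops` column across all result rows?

11

Base: (verify, hops=0).
Iteration 1: edges from {verify} -> (init, hops=1), (tag, hops=1).
Iteration 2: edges from {init,tag} -> (build, hops=2), (deploy, hops=2), (release, hops=2). [UNION drops 1 duplicate row(s)]
Iteration 3: edges from {build,deploy,release} -> (deploy, hops=3).
Iteration 4: no outgoing edges from {deploy}; recursion stops.
SUM(hops) = 0 + 1 + 1 + 2 + 2 + 2 + 3 = 11.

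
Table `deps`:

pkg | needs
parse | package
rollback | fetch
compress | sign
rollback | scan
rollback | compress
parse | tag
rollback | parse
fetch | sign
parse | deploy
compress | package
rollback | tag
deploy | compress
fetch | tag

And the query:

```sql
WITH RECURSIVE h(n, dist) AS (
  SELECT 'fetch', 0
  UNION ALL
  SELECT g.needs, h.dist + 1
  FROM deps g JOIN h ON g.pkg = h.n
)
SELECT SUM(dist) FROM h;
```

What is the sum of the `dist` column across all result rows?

Base: (fetch, dist=0).
Iteration 1: edges from {fetch} -> (sign, dist=1), (tag, dist=1).
Iteration 2: no outgoing edges from {sign,tag}; recursion stops.
SUM(dist) = 0 + 1 + 1 = 2.

2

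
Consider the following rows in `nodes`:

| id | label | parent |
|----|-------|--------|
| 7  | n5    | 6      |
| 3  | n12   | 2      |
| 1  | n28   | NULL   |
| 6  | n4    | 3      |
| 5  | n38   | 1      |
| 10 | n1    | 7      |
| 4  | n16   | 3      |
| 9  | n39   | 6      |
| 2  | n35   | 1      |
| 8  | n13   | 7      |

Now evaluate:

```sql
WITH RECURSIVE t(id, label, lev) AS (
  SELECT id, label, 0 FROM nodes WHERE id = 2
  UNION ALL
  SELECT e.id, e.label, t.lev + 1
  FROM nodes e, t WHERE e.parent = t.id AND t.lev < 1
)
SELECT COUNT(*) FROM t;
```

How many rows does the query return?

2

Base: id=2 (n35) at lev 0.
Iteration 1: rows with parent in {2} -> n12 (id 3, lev 1).
Iteration 2: lev < 1 fails for all current rows; recursion stops.
Total rows emitted: 2.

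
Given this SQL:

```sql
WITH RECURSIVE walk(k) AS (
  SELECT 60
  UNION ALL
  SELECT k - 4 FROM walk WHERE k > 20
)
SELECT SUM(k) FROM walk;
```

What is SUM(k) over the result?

440

Base: k=60.
Iteration 1: 60 > 20 holds -> k = 60 - 4 = 56.
Iteration 2: 56 > 20 holds -> k = 56 - 4 = 52.
Iteration 3: 52 > 20 holds -> k = 52 - 4 = 48.
Iteration 4: 48 > 20 holds -> k = 48 - 4 = 44.
Iteration 5: 44 > 20 holds -> k = 44 - 4 = 40.
Iteration 6: 40 > 20 holds -> k = 40 - 4 = 36.
Iteration 7: 36 > 20 holds -> k = 36 - 4 = 32.
Iteration 8: 32 > 20 holds -> k = 32 - 4 = 28.
Iteration 9: 28 > 20 holds -> k = 28 - 4 = 24.
Iteration 10: 24 > 20 holds -> k = 24 - 4 = 20.
Iteration 11: 20 > 20 fails; recursion stops.
SUM(k) = 60 + 56 + 52 + 48 + 44 + 40 + 36 + 32 + 28 + 24 + 20 = 440.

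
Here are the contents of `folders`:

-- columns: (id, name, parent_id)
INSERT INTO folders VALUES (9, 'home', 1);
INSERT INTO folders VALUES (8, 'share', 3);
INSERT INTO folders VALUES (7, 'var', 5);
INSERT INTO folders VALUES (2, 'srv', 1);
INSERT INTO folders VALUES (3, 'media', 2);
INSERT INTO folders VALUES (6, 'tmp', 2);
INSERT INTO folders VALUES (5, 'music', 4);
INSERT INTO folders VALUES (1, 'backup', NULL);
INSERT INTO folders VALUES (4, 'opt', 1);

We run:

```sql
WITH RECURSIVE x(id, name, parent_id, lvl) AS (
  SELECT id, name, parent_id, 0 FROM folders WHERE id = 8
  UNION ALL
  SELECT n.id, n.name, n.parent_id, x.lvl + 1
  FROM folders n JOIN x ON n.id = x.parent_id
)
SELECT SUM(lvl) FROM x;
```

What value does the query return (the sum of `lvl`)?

Base: id=8 (share), parent_id=3, lvl 0.
Iteration 1: join on id=3 -> media (id 3, parent_id=2, lvl 1).
Iteration 2: join on id=2 -> srv (id 2, parent_id=1, lvl 2).
Iteration 3: join on id=1 -> backup (id 1, parent_id=NULL, lvl 3).
Iteration 4: parent_id is NULL; no match; recursion stops.
SUM(lvl) = 0 + 1 + 2 + 3 = 6.

6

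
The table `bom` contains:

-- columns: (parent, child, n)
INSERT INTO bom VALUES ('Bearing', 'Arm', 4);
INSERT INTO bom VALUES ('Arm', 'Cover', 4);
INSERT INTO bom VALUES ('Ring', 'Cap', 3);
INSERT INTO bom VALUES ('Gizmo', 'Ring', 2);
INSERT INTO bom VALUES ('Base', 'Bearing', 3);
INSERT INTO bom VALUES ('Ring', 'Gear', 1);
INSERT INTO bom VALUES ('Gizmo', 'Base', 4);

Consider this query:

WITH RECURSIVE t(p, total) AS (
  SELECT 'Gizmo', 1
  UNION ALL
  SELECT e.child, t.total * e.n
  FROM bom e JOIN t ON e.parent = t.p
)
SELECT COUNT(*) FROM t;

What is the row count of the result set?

8

Base: (Gizmo, total=1).
Iteration 1: components of {Gizmo} -> Base = 1*4 = 4, Ring = 1*2 = 2.
Iteration 2: components of {Base,Ring} -> Bearing = 4*3 = 12, Cap = 2*3 = 6, Gear = 2*1 = 2.
Iteration 3: components of {Bearing,Cap,Gear} -> Arm = 12*4 = 48.
Iteration 4: components of {Arm} -> Cover = 48*4 = 192.
Iteration 5: no further components; recursion stops.
Total rows emitted: 8.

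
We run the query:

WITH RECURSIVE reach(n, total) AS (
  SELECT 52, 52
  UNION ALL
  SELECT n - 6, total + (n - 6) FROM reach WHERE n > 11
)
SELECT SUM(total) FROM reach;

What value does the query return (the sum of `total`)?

1368

Base: n=52, total=52.
Iteration 1: 52 > 11 holds -> n = 52 - 6 = 46, total = 52 + 46 = 98.
Iteration 2: 46 > 11 holds -> n = 46 - 6 = 40, total = 98 + 40 = 138.
Iteration 3: 40 > 11 holds -> n = 40 - 6 = 34, total = 138 + 34 = 172.
Iteration 4: 34 > 11 holds -> n = 34 - 6 = 28, total = 172 + 28 = 200.
Iteration 5: 28 > 11 holds -> n = 28 - 6 = 22, total = 200 + 22 = 222.
Iteration 6: 22 > 11 holds -> n = 22 - 6 = 16, total = 222 + 16 = 238.
Iteration 7: 16 > 11 holds -> n = 16 - 6 = 10, total = 238 + 10 = 248.
Iteration 8: 10 > 11 fails; recursion stops.
SUM(total) = 52 + 98 + 138 + 172 + 200 + 222 + 238 + 248 = 1368.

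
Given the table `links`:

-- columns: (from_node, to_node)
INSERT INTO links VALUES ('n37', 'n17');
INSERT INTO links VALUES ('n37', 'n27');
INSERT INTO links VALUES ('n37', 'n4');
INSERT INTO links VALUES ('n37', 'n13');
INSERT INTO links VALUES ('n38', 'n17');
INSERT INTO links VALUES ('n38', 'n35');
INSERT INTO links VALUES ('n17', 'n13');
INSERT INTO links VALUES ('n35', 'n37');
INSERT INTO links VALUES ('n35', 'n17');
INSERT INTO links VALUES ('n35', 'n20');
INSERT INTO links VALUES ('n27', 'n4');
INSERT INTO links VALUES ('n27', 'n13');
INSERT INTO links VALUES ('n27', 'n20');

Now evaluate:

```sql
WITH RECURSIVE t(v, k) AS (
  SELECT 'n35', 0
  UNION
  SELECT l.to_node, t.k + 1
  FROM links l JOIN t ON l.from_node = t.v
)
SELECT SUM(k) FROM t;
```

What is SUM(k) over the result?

20

Base: (n35, k=0).
Iteration 1: edges from {n35} -> (n17, k=1), (n20, k=1), (n37, k=1).
Iteration 2: edges from {n17,n20,n37} -> (n13, k=2), (n17, k=2), (n27, k=2), (n4, k=2). [UNION drops 1 duplicate row(s)]
Iteration 3: edges from {n13,n17,n27,n4} -> (n13, k=3), (n20, k=3), (n4, k=3). [UNION drops 1 duplicate row(s)]
Iteration 4: no outgoing edges from {n13,n20,n4}; recursion stops.
SUM(k) = 0 + 1 + 1 + 1 + 2 + 2 + 2 + 2 + 3 + 3 + 3 = 20.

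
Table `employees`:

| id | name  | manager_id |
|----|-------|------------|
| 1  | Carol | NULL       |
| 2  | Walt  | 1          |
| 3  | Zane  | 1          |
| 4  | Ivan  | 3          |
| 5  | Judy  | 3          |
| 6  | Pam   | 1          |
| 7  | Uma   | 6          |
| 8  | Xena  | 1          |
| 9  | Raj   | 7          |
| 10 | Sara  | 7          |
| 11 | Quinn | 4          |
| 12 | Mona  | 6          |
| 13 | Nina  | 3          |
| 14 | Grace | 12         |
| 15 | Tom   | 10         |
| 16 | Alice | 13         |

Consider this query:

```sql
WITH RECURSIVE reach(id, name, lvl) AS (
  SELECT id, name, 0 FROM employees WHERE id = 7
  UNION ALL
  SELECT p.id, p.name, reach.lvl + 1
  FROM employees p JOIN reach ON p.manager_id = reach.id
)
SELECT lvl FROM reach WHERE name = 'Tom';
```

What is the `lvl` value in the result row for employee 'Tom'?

Base: id=7 (Uma) at lvl 0.
Iteration 1: rows with manager_id in {7} -> Raj (id 9, lvl 1), Sara (id 10, lvl 1).
Iteration 2: rows with manager_id in {9,10} -> Tom (id 15, lvl 2).
Iteration 3: no rows with manager_id in {15}; recursion stops.

2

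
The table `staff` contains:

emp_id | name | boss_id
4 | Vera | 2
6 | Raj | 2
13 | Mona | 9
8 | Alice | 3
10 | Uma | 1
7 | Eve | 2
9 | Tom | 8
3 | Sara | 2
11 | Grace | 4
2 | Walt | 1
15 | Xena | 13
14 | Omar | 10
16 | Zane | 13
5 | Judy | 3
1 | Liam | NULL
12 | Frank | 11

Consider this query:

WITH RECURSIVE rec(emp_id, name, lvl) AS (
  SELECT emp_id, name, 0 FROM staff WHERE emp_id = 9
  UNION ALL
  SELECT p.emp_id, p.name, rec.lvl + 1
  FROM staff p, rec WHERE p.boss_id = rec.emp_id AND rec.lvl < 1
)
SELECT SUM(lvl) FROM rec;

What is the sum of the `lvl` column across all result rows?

1

Base: emp_id=9 (Tom) at lvl 0.
Iteration 1: rows with boss_id in {9} -> Mona (id 13, lvl 1).
Iteration 2: lvl < 1 fails for all current rows; recursion stops.
SUM(lvl) = 0 + 1 = 1.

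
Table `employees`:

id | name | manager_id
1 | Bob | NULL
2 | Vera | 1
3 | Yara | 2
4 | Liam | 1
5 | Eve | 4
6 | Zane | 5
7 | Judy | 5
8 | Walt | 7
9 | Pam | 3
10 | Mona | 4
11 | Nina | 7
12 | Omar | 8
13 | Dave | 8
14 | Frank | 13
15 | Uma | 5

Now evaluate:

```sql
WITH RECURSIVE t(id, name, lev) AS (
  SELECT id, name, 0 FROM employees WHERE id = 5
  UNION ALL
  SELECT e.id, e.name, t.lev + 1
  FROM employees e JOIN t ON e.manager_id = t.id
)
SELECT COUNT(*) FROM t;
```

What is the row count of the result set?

9

Base: id=5 (Eve) at lev 0.
Iteration 1: rows with manager_id in {5} -> Zane (id 6, lev 1), Judy (id 7, lev 1), Uma (id 15, lev 1).
Iteration 2: rows with manager_id in {6,7,15} -> Walt (id 8, lev 2), Nina (id 11, lev 2).
Iteration 3: rows with manager_id in {8,11} -> Omar (id 12, lev 3), Dave (id 13, lev 3).
Iteration 4: rows with manager_id in {12,13} -> Frank (id 14, lev 4).
Iteration 5: no rows with manager_id in {14}; recursion stops.
Total rows emitted: 9.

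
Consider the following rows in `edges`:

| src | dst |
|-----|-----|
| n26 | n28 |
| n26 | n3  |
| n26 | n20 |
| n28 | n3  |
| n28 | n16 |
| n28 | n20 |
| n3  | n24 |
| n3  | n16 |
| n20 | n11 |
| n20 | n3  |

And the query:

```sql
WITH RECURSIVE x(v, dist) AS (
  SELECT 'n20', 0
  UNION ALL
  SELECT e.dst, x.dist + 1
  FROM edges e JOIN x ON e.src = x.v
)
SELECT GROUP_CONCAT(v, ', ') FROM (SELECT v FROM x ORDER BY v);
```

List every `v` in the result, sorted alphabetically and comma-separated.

n11, n16, n20, n24, n3

Base: (n20, dist=0).
Iteration 1: edges from {n20} -> (n11, dist=1), (n3, dist=1).
Iteration 2: edges from {n11,n3} -> (n16, dist=2), (n24, dist=2).
Iteration 3: no outgoing edges from {n16,n24}; recursion stops.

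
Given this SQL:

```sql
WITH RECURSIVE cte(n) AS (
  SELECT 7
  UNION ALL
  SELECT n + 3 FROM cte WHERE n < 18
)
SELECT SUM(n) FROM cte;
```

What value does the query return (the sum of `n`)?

65

Base: n=7.
Iteration 1: 7 < 18 holds -> n = 7 + 3 = 10.
Iteration 2: 10 < 18 holds -> n = 10 + 3 = 13.
Iteration 3: 13 < 18 holds -> n = 13 + 3 = 16.
Iteration 4: 16 < 18 holds -> n = 16 + 3 = 19.
Iteration 5: 19 < 18 fails; recursion stops.
SUM(n) = 7 + 10 + 13 + 16 + 19 = 65.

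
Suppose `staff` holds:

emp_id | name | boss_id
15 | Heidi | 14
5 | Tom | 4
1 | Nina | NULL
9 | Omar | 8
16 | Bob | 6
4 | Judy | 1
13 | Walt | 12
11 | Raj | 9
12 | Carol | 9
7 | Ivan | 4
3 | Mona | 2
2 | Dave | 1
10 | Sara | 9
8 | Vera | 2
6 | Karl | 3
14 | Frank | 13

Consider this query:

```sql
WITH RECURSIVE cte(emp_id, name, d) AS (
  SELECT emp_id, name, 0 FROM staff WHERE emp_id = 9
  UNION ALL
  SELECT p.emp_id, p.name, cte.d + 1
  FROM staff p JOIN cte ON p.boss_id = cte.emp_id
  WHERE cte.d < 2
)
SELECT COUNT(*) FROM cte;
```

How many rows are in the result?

5

Base: emp_id=9 (Omar) at d 0.
Iteration 1: rows with boss_id in {9} -> Sara (id 10, d 1), Raj (id 11, d 1), Carol (id 12, d 1).
Iteration 2: rows with boss_id in {10,11,12} -> Walt (id 13, d 2).
Iteration 3: d < 2 fails for all current rows; recursion stops.
Total rows emitted: 5.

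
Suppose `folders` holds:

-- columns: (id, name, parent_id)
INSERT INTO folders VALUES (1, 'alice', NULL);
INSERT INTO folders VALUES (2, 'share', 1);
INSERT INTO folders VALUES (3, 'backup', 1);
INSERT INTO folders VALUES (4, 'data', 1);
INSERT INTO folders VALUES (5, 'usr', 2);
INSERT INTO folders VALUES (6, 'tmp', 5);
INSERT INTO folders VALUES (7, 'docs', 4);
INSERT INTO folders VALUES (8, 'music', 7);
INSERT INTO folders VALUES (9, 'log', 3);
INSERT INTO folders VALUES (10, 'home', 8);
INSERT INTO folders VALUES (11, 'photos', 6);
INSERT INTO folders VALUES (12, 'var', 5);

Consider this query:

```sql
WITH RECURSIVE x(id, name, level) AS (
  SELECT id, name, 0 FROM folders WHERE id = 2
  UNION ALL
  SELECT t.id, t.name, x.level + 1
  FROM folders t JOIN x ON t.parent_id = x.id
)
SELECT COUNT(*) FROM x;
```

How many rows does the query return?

5

Base: id=2 (share) at level 0.
Iteration 1: rows with parent_id in {2} -> usr (id 5, level 1).
Iteration 2: rows with parent_id in {5} -> tmp (id 6, level 2), var (id 12, level 2).
Iteration 3: rows with parent_id in {6,12} -> photos (id 11, level 3).
Iteration 4: no rows with parent_id in {11}; recursion stops.
Total rows emitted: 5.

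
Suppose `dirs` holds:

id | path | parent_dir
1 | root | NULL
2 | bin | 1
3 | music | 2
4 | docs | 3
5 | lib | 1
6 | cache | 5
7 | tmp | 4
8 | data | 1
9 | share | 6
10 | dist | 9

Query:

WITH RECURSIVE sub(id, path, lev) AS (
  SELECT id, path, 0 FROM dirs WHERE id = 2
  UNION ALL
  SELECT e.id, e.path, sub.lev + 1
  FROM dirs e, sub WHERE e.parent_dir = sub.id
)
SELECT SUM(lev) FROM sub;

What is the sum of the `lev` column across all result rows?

6

Base: id=2 (bin) at lev 0.
Iteration 1: rows with parent_dir in {2} -> music (id 3, lev 1).
Iteration 2: rows with parent_dir in {3} -> docs (id 4, lev 2).
Iteration 3: rows with parent_dir in {4} -> tmp (id 7, lev 3).
Iteration 4: no rows with parent_dir in {7}; recursion stops.
SUM(lev) = 0 + 1 + 2 + 3 = 6.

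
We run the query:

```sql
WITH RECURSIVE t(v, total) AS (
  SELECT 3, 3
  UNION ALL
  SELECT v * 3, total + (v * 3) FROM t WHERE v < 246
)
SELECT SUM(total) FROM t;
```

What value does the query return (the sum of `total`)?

Base: v=3, total=3.
Iteration 1: 3 < 246 holds -> v = 3 * 3 = 9, total = 3 + 9 = 12.
Iteration 2: 9 < 246 holds -> v = 9 * 3 = 27, total = 12 + 27 = 39.
Iteration 3: 27 < 246 holds -> v = 27 * 3 = 81, total = 39 + 81 = 120.
Iteration 4: 81 < 246 holds -> v = 81 * 3 = 243, total = 120 + 243 = 363.
Iteration 5: 243 < 246 holds -> v = 243 * 3 = 729, total = 363 + 729 = 1092.
Iteration 6: 729 < 246 fails; recursion stops.
SUM(total) = 3 + 12 + 39 + 120 + 363 + 1092 = 1629.

1629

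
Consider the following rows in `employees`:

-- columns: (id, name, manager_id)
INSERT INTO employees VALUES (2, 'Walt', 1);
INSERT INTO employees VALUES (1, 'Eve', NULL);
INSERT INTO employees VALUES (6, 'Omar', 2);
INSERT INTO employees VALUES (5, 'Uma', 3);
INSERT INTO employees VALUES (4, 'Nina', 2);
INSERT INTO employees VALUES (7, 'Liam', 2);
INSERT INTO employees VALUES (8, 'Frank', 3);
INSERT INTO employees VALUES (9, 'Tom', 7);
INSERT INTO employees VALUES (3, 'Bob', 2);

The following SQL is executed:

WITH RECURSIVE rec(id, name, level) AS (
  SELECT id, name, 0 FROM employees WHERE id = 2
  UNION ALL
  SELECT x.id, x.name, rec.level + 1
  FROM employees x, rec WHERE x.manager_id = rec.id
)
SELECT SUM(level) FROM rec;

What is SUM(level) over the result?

10

Base: id=2 (Walt) at level 0.
Iteration 1: rows with manager_id in {2} -> Bob (id 3, level 1), Nina (id 4, level 1), Omar (id 6, level 1), Liam (id 7, level 1).
Iteration 2: rows with manager_id in {3,4,6,7} -> Uma (id 5, level 2), Frank (id 8, level 2), Tom (id 9, level 2).
Iteration 3: no rows with manager_id in {5,8,9}; recursion stops.
SUM(level) = 0 + 1 + 1 + 1 + 1 + 2 + 2 + 2 = 10.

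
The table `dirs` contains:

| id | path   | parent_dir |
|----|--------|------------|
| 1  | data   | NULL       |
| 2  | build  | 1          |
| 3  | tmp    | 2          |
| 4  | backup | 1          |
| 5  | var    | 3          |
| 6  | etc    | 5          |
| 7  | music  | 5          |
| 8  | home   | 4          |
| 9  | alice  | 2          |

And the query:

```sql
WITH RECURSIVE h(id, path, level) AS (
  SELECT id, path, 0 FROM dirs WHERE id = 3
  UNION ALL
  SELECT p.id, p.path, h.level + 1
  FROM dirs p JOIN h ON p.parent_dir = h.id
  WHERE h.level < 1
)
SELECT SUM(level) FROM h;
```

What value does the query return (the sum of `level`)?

Base: id=3 (tmp) at level 0.
Iteration 1: rows with parent_dir in {3} -> var (id 5, level 1).
Iteration 2: level < 1 fails for all current rows; recursion stops.
SUM(level) = 0 + 1 = 1.

1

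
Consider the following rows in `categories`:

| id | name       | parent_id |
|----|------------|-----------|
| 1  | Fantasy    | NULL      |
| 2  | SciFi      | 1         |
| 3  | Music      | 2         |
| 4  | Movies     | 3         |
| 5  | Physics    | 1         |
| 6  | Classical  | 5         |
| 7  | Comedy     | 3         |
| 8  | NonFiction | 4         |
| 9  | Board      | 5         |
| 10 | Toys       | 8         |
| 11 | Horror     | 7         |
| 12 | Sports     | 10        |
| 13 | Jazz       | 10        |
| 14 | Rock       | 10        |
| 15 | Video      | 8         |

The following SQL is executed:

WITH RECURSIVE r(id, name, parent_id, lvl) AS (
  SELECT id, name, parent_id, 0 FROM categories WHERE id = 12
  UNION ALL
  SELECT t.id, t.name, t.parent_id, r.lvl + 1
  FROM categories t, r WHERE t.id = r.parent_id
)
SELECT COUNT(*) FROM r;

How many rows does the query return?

7

Base: id=12 (Sports), parent_id=10, lvl 0.
Iteration 1: join on id=10 -> Toys (id 10, parent_id=8, lvl 1).
Iteration 2: join on id=8 -> NonFiction (id 8, parent_id=4, lvl 2).
Iteration 3: join on id=4 -> Movies (id 4, parent_id=3, lvl 3).
Iteration 4: join on id=3 -> Music (id 3, parent_id=2, lvl 4).
Iteration 5: join on id=2 -> SciFi (id 2, parent_id=1, lvl 5).
Iteration 6: join on id=1 -> Fantasy (id 1, parent_id=NULL, lvl 6).
Iteration 7: parent_id is NULL; no match; recursion stops.
Total rows emitted: 7.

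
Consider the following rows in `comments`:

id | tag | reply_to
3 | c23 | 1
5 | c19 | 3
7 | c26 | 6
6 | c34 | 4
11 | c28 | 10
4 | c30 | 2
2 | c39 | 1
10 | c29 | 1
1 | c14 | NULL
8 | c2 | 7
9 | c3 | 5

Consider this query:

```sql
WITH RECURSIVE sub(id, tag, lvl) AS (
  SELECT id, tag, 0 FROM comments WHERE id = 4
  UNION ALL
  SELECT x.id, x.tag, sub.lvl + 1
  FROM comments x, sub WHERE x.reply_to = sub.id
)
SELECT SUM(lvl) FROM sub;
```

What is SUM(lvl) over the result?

Base: id=4 (c30) at lvl 0.
Iteration 1: rows with reply_to in {4} -> c34 (id 6, lvl 1).
Iteration 2: rows with reply_to in {6} -> c26 (id 7, lvl 2).
Iteration 3: rows with reply_to in {7} -> c2 (id 8, lvl 3).
Iteration 4: no rows with reply_to in {8}; recursion stops.
SUM(lvl) = 0 + 1 + 2 + 3 = 6.

6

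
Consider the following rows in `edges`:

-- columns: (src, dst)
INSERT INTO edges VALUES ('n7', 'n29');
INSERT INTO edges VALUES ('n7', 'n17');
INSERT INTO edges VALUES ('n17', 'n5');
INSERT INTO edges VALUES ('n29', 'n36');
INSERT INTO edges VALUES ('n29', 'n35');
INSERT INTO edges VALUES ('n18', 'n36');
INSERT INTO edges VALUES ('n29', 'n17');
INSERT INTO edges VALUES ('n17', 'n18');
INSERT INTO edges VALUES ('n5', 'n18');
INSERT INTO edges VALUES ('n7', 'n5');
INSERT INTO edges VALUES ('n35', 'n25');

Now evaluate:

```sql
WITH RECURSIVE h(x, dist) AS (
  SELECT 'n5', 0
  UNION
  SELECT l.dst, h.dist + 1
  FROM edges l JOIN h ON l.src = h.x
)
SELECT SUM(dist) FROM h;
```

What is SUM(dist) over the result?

Base: (n5, dist=0).
Iteration 1: edges from {n5} -> (n18, dist=1).
Iteration 2: edges from {n18} -> (n36, dist=2).
Iteration 3: no outgoing edges from {n36}; recursion stops.
SUM(dist) = 0 + 1 + 2 = 3.

3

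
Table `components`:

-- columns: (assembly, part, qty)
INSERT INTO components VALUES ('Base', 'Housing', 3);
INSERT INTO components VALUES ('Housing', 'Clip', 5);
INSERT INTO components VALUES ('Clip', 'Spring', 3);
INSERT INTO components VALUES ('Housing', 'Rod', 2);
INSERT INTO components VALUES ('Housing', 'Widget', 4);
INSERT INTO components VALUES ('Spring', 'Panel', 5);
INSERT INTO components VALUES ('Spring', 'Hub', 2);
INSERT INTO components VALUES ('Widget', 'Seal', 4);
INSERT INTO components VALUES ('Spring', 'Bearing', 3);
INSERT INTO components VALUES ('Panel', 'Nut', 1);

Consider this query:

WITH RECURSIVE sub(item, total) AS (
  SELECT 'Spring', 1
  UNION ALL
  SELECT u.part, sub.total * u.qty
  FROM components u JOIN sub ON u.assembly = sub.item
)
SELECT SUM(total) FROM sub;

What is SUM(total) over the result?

16

Base: (Spring, total=1).
Iteration 1: components of {Spring} -> Bearing = 1*3 = 3, Hub = 1*2 = 2, Panel = 1*5 = 5.
Iteration 2: components of {Bearing,Hub,Panel} -> Nut = 5*1 = 5.
Iteration 3: no further components; recursion stops.
SUM(total) = 1 + 5 + 2 + 3 + 5 = 16.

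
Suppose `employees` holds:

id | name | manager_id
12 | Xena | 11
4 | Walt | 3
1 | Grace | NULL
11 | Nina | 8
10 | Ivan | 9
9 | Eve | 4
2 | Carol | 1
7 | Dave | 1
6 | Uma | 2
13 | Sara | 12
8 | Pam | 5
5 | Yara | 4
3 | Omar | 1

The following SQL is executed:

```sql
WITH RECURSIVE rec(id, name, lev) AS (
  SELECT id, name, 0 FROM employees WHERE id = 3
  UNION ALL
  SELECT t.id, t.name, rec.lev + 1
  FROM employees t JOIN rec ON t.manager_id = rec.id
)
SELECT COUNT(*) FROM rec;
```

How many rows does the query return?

9

Base: id=3 (Omar) at lev 0.
Iteration 1: rows with manager_id in {3} -> Walt (id 4, lev 1).
Iteration 2: rows with manager_id in {4} -> Yara (id 5, lev 2), Eve (id 9, lev 2).
Iteration 3: rows with manager_id in {5,9} -> Pam (id 8, lev 3), Ivan (id 10, lev 3).
Iteration 4: rows with manager_id in {8,10} -> Nina (id 11, lev 4).
Iteration 5: rows with manager_id in {11} -> Xena (id 12, lev 5).
Iteration 6: rows with manager_id in {12} -> Sara (id 13, lev 6).
Iteration 7: no rows with manager_id in {13}; recursion stops.
Total rows emitted: 9.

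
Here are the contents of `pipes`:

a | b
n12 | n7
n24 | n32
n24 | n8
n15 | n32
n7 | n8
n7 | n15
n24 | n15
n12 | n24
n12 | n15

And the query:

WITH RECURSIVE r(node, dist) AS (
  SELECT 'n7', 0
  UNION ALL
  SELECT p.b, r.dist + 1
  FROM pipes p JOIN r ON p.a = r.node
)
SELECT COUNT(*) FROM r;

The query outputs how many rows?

4

Base: (n7, dist=0).
Iteration 1: edges from {n7} -> (n15, dist=1), (n8, dist=1).
Iteration 2: edges from {n15,n8} -> (n32, dist=2).
Iteration 3: no outgoing edges from {n32}; recursion stops.
Total rows emitted: 4.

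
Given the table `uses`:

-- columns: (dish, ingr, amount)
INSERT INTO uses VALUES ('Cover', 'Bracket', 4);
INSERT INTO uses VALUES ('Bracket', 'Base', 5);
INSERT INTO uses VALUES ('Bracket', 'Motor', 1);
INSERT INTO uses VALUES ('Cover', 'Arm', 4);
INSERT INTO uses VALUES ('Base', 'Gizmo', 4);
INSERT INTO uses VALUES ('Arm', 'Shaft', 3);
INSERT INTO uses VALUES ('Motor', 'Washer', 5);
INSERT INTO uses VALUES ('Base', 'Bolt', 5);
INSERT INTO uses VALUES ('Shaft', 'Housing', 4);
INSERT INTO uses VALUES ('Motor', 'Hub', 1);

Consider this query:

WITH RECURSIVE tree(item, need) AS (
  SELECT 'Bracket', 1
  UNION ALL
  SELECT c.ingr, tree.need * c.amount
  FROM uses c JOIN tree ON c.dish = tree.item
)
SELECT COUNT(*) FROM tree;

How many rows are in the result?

Base: (Bracket, need=1).
Iteration 1: components of {Bracket} -> Base = 1*5 = 5, Motor = 1*1 = 1.
Iteration 2: components of {Base,Motor} -> Bolt = 5*5 = 25, Gizmo = 5*4 = 20, Hub = 1*1 = 1, Washer = 1*5 = 5.
Iteration 3: no further components; recursion stops.
Total rows emitted: 7.

7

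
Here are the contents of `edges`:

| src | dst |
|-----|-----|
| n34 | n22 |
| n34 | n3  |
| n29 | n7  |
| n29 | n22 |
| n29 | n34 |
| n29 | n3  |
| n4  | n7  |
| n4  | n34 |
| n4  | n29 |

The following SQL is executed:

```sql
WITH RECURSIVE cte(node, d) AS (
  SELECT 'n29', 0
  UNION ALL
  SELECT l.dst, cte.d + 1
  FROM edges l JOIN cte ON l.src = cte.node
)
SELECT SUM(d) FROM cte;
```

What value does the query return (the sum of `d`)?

8

Base: (n29, d=0).
Iteration 1: edges from {n29} -> (n22, d=1), (n3, d=1), (n34, d=1), (n7, d=1).
Iteration 2: edges from {n22,n3,n34,n7} -> (n22, d=2), (n3, d=2).
Iteration 3: no outgoing edges from {n22,n3}; recursion stops.
SUM(d) = 0 + 1 + 1 + 1 + 1 + 2 + 2 = 8.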